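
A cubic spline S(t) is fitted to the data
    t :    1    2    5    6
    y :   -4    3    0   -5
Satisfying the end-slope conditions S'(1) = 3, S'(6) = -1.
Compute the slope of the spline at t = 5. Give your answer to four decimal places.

-6.5238

Let m_i = S''(x_i). Step sizes h_i = 1, 3, 1; slopes of the chords Δ_i = (y_(i+1) - y_i)/h_i = 7, -1, -5.
  1·m_0 + 8·m_1 + 3·m_2 = 6(Δ_1 - Δ_0) = -48
  3·m_1 + 8·m_2 + 1·m_3 = 6(Δ_2 - Δ_1) = -24
Clamped end conditions give two more equations: 2h_0·m_0 + h_0·m_1 = 6(Δ_0 - S'(1)) = 24 and h_2·m_2 + 2h_2·m_3 = 6(S'(6) - Δ_2) = 24.
Solving: m_0 = 328/21, m_1 = -152/21, m_2 = -40/21, m_3 = 272/21.
On [5, 6], S'(t) = b_2 + 2c_2·(t - 5) + 3d_2·(t - 5)² with b_2 = Δ_2 - h_2(2m_2 + m_3)/6 = -137/21, c_2 = m_2/2 = -20/21, d_2 = (m_3 - m_2)/(6h_2) = 52/21. So S'(5) = -137/21.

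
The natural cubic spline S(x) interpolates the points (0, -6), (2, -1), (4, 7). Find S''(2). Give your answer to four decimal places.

Put σ_i = S'' at the i-th knot. Here h = (2, 2) and Δ = (5/2, 4), so the interior equations h_(i-1)·σ_(i-1) + 2(h_(i-1)+h_i)·σ_i + h_i·σ_(i+1) = 6(Δ_i − Δ_(i-1)) read
  2·σ_0 + 8·σ_1 + 2·σ_2 = 6(Δ_1 - Δ_0) = 9
Natural end conditions: σ_0 = σ_2 = 0.
Solving the tridiagonal system: σ_0 = 0, σ_1 = 9/8, σ_2 = 0.

1.1250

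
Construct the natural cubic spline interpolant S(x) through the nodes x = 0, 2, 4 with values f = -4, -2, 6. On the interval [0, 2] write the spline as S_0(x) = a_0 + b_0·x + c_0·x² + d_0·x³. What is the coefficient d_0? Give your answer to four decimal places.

Put M_i = S'' at the i-th knot. Here h = (2, 2) and Δ = (1, 4), so the interior equations h_(i-1)·M_(i-1) + 2(h_(i-1)+h_i)·M_i + h_i·M_(i+1) = 6(Δ_i − Δ_(i-1)) read
  2·M_0 + 8·M_1 + 2·M_2 = 6(Δ_1 - Δ_0) = 18
Natural end conditions: M_0 = M_2 = 0.
Solving: M_0 = 0, M_1 = 9/4, M_2 = 0.
On [0, 2], with S_0(x) = a_0 + b_0·x + c_0·x² + d_0·x³: c_0 = M_0/2 = 0, d_0 = (M_1 - M_0)/(6h_0) = 3/16, b_0 = Δ_0 - h_0(2M_0 + M_1)/6 = 1/4.

0.1875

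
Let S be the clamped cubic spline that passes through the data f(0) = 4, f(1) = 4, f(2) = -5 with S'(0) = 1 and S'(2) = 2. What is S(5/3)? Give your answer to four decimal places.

With M_i denoting the second derivative at x_i, h_i = 1, 1, and Δ_i = (y_(i+1) − y_i)/h_i = 0, -9:
  1·M_0 + 4·M_1 + 1·M_2 = 6(Δ_1 - Δ_0) = -54
Clamped end conditions give two more equations: 2h_0·M_0 + h_0·M_1 = 6(Δ_0 - S'(0)) = -6 and h_1·M_1 + 2h_1·M_2 = 6(S'(2) - Δ_1) = 66.
Forward elimination and back-substitution give M_0 = 11, M_1 = -28, M_2 = 47.
On [1, 2], S(t) = 4 - 15/2·(t - 1) - 14·(t - 1)² + 25/2·(t - 1)³.
With (t - 1) = 2/3: S(5/3) = -95/27.

-3.5185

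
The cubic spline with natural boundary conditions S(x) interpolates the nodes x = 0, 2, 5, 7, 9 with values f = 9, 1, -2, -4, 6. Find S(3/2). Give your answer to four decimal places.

Let σ_i = S''(x_i). Step sizes h_i = 2, 3, 2, 2; slopes of the chords Δ_i = (y_(i+1) - y_i)/h_i = -4, -1, -1, 5.
  2·σ_0 + 10·σ_1 + 3·σ_2 = 6(Δ_1 - Δ_0) = 18
  3·σ_1 + 10·σ_2 + 2·σ_3 = 6(Δ_2 - Δ_1) = 0
  2·σ_2 + 8·σ_3 + 2·σ_4 = 6(Δ_3 - Δ_2) = 36
Natural end conditions: σ_0 = σ_4 = 0.
Hence σ_0 = 0, σ_1 = 99/43, σ_2 = -72/43, σ_3 = 423/86, σ_4 = 0.
On [0, 2], S(x) = 9 - 205/43·x + 0·x² + 33/172·x³.
With x = 3/2: S(3/2) = 3435/1376.

2.4964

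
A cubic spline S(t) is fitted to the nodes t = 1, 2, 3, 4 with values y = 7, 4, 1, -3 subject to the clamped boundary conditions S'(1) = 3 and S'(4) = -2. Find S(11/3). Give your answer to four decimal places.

With M_i denoting the second derivative at x_i, h_i = 1, 1, 1, and Δ_i = (y_(i+1) − y_i)/h_i = -3, -3, -4:
  1·M_0 + 4·M_1 + 1·M_2 = 6(Δ_1 - Δ_0) = 0
  1·M_1 + 4·M_2 + 1·M_3 = 6(Δ_2 - Δ_1) = -6
Clamped end conditions give two more equations: 2h_0·M_0 + h_0·M_1 = 6(Δ_0 - S'(1)) = -36 and h_2·M_2 + 2h_2·M_3 = 6(S'(4) - Δ_2) = 12.
Forward elimination and back-substitution give M_0 = -64/3, M_1 = 20/3, M_2 = -16/3, M_3 = 26/3.
On [3, 4], S(t) = 1 - 11/3·(t - 3) - 8/3·(t - 3)² + 7/3·(t - 3)³.
With (t - 3) = 2/3: S(11/3) = -157/81.

-1.9383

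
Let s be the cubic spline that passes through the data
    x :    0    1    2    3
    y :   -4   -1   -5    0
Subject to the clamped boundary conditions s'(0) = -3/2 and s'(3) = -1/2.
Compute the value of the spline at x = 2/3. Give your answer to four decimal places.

Put m_i = s'' at the i-th knot. Here h = (1, 1, 1) and Δ = (3, -4, 5), so the interior equations h_(i-1)·m_(i-1) + 2(h_(i-1)+h_i)·m_i + h_i·m_(i+1) = 6(Δ_i − Δ_(i-1)) read
  1·m_0 + 4·m_1 + 1·m_2 = 6(Δ_1 - Δ_0) = -42
  1·m_1 + 4·m_2 + 1·m_3 = 6(Δ_2 - Δ_1) = 54
Clamped end conditions give two more equations: 2h_0·m_0 + h_0·m_1 = 6(Δ_0 - s'(0)) = 27 and h_2·m_2 + 2h_2·m_3 = 6(s'(3) - Δ_2) = -33.
Hence m_0 = 379/15, m_1 = -353/15, m_2 = 403/15, m_3 = -449/15.
On [0, 1], s(x) = -4 - 3/2·x + 379/30·x² - 122/15·x³.
With x = 2/3: s(2/3) = -727/405.

-1.7951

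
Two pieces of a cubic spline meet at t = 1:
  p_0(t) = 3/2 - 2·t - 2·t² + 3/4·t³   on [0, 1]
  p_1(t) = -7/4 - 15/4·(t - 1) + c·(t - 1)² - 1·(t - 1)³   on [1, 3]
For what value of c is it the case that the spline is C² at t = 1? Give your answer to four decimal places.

0.2500

p_0''(t) = -4 + 9/2·t, so p_0''(1) = 1/2. On the right, p_1''(1) = 2c, so c = 1/4.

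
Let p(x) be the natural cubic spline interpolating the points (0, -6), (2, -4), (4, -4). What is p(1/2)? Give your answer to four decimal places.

-5.3828

Write m_i for p''(x_i). With h_i = 2, 2 and divided differences Δ_i = 1, 0, the continuity of p' gives the tridiagonal system
  2·m_0 + 8·m_1 + 2·m_2 = 6(Δ_1 - Δ_0) = -6
Natural end conditions: m_0 = m_2 = 0.
Hence m_0 = 0, m_1 = -3/4, m_2 = 0.
On [0, 2], p(x) = -6 + 5/4·x + 0·x² - 1/16·x³.
With x = 1/2: p(1/2) = -689/128.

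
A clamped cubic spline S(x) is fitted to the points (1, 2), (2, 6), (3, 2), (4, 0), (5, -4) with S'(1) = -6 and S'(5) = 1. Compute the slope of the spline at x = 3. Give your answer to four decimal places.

-4.2143

With m_i denoting the second derivative at x_i, h_i = 1, 1, 1, 1, and Δ_i = (y_(i+1) − y_i)/h_i = 4, -4, -2, -4:
  1·m_0 + 4·m_1 + 1·m_2 = 6(Δ_1 - Δ_0) = -48
  1·m_1 + 4·m_2 + 1·m_3 = 6(Δ_2 - Δ_1) = 12
  1·m_2 + 4·m_3 + 1·m_4 = 6(Δ_3 - Δ_2) = -12
Clamped end conditions give two more equations: 2h_0·m_0 + h_0·m_1 = 6(Δ_0 - S'(1)) = 60 and h_3·m_3 + 2h_3·m_4 = 6(S'(5) - Δ_3) = 30.
Solving the tridiagonal system: m_0 = 1201/28, m_1 = -361/14, m_2 = 49/4, m_3 = -157/14, m_4 = 577/28.
On [3, 4], S'(x) = b_2 + 2c_2·(x - 3) + 3d_2·(x - 3)² with b_2 = Δ_2 - h_2(2m_2 + m_3)/6 = -59/14, c_2 = m_2/2 = 49/8, d_2 = (m_3 - m_2)/(6h_2) = -219/56. So S'(3) = -59/14.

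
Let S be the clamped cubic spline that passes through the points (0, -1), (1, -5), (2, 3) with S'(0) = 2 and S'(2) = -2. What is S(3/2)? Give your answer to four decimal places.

Put M_i = S'' at the i-th knot. Here h = (1, 1) and Δ = (-4, 8), so the interior equations h_(i-1)·M_(i-1) + 2(h_(i-1)+h_i)·M_i + h_i·M_(i+1) = 6(Δ_i − Δ_(i-1)) read
  1·M_0 + 4·M_1 + 1·M_2 = 6(Δ_1 - Δ_0) = 72
Clamped end conditions give two more equations: 2h_0·M_0 + h_0·M_1 = 6(Δ_0 - S'(0)) = -36 and h_1·M_1 + 2h_1·M_2 = 6(S'(2) - Δ_1) = -60.
Hence M_0 = -38, M_1 = 40, M_2 = -50.
On [1, 2], S(t) = -5 + 3·(t - 1) + 20·(t - 1)² - 15·(t - 1)³.
With (t - 1) = 1/2: S(3/2) = -3/8.

-0.3750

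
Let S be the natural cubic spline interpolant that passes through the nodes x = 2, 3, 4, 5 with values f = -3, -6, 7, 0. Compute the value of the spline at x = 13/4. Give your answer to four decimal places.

-3.0875

Let M_i = S''(x_i). Step sizes h_i = 1, 1, 1; slopes of the chords Δ_i = (y_(i+1) - y_i)/h_i = -3, 13, -7.
  1·M_0 + 4·M_1 + 1·M_2 = 6(Δ_1 - Δ_0) = 96
  1·M_1 + 4·M_2 + 1·M_3 = 6(Δ_2 - Δ_1) = -120
Natural end conditions: M_0 = M_3 = 0.
Solving: M_0 = 0, M_1 = 168/5, M_2 = -192/5, M_3 = 0.
On [3, 4], S(x) = -6 + 41/5·(x - 3) + 84/5·(x - 3)² - 12·(x - 3)³.
With (x - 3) = 1/4: S(13/4) = -247/80.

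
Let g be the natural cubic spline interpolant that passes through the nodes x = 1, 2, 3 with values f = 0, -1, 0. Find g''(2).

Put σ_i = g'' at the i-th knot. Here h = (1, 1) and Δ = (-1, 1), so the interior equations h_(i-1)·σ_(i-1) + 2(h_(i-1)+h_i)·σ_i + h_i·σ_(i+1) = 6(Δ_i − Δ_(i-1)) read
  1·σ_0 + 4·σ_1 + 1·σ_2 = 6(Δ_1 - Δ_0) = 12
Natural end conditions: σ_0 = σ_2 = 0.
Solving the tridiagonal system: σ_0 = 0, σ_1 = 3, σ_2 = 0.

3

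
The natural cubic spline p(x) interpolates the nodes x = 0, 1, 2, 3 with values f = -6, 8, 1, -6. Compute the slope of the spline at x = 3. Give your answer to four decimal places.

Put σ_i = p'' at the i-th knot. Here h = (1, 1, 1) and Δ = (14, -7, -7), so the interior equations h_(i-1)·σ_(i-1) + 2(h_(i-1)+h_i)·σ_i + h_i·σ_(i+1) = 6(Δ_i − Δ_(i-1)) read
  1·σ_0 + 4·σ_1 + 1·σ_2 = 6(Δ_1 - Δ_0) = -126
  1·σ_1 + 4·σ_2 + 1·σ_3 = 6(Δ_2 - Δ_1) = 0
Natural end conditions: σ_0 = σ_3 = 0.
Solving the tridiagonal system: σ_0 = 0, σ_1 = -168/5, σ_2 = 42/5, σ_3 = 0.
On [2, 3], p'(x) = b_2 + 2c_2·(x - 2) + 3d_2·(x - 2)² with b_2 = Δ_2 - h_2(2σ_2 + σ_3)/6 = -49/5, c_2 = σ_2/2 = 21/5, d_2 = (σ_3 - σ_2)/(6h_2) = -7/5. So p'(3) = -28/5.

-5.6000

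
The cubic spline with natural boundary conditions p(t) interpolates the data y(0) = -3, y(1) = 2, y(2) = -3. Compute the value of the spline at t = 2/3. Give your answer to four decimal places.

Let M_i = p''(x_i). Step sizes h_i = 1, 1; slopes of the chords Δ_i = (y_(i+1) - y_i)/h_i = 5, -5.
  1·M_0 + 4·M_1 + 1·M_2 = 6(Δ_1 - Δ_0) = -60
Natural end conditions: M_0 = M_2 = 0.
Hence M_0 = 0, M_1 = -15, M_2 = 0.
On [0, 1], p(t) = -3 + 15/2·t + 0·t² - 5/2·t³.
With t = 2/3: p(2/3) = 34/27.

1.2593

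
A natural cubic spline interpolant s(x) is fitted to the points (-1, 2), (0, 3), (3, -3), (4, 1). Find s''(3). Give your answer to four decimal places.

Put σ_i = s'' at the i-th knot. Here h = (1, 3, 1) and Δ = (1, -2, 4), so the interior equations h_(i-1)·σ_(i-1) + 2(h_(i-1)+h_i)·σ_i + h_i·σ_(i+1) = 6(Δ_i − Δ_(i-1)) read
  1·σ_0 + 8·σ_1 + 3·σ_2 = 6(Δ_1 - Δ_0) = -18
  3·σ_1 + 8·σ_2 + 1·σ_3 = 6(Δ_2 - Δ_1) = 36
Natural end conditions: σ_0 = σ_3 = 0.
Hence σ_0 = 0, σ_1 = -252/55, σ_2 = 342/55, σ_3 = 0.

6.2182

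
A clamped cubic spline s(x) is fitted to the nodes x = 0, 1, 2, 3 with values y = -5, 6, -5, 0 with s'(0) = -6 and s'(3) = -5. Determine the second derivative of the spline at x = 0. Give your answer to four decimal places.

With M_i denoting the second derivative at x_i, h_i = 1, 1, 1, and Δ_i = (y_(i+1) − y_i)/h_i = 11, -11, 5:
  1·M_0 + 4·M_1 + 1·M_2 = 6(Δ_1 - Δ_0) = -132
  1·M_1 + 4·M_2 + 1·M_3 = 6(Δ_2 - Δ_1) = 96
Clamped end conditions give two more equations: 2h_0·M_0 + h_0·M_1 = 6(Δ_0 - s'(0)) = 102 and h_2·M_2 + 2h_2·M_3 = 6(s'(3) - Δ_2) = -60.
Solving the tridiagonal system: M_0 = 1276/15, M_1 = -1022/15, M_2 = 832/15, M_3 = -866/15.

85.0667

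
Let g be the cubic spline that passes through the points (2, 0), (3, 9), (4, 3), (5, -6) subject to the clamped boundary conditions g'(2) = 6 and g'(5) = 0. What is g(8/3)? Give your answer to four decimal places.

Put σ_i = g'' at the i-th knot. Here h = (1, 1, 1) and Δ = (9, -6, -9), so the interior equations h_(i-1)·σ_(i-1) + 2(h_(i-1)+h_i)·σ_i + h_i·σ_(i+1) = 6(Δ_i − Δ_(i-1)) read
  1·σ_0 + 4·σ_1 + 1·σ_2 = 6(Δ_1 - Δ_0) = -90
  1·σ_1 + 4·σ_2 + 1·σ_3 = 6(Δ_2 - Δ_1) = -18
Clamped end conditions give two more equations: 2h_0·σ_0 + h_0·σ_1 = 6(Δ_0 - g'(2)) = 18 and h_2·σ_2 + 2h_2·σ_3 = 6(g'(5) - Δ_2) = 54.
Hence σ_0 = 112/5, σ_1 = -134/5, σ_2 = -26/5, σ_3 = 148/5.
On [2, 3], g(x) = 0 + 6·(x - 2) + 56/5·(x - 2)² - 41/5·(x - 2)³.
With (x - 2) = 2/3: g(8/3) = 884/135.

6.5481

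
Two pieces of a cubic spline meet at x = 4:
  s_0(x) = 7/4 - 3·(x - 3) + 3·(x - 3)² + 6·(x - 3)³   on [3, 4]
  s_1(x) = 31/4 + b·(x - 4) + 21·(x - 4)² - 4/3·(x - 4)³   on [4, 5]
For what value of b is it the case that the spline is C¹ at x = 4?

21

s_0'(x) = -3 + 6·(x - 3) + 18·(x - 3)², so s_0'(4) = 21. On the right, s_1'(4) = b, so b = 21.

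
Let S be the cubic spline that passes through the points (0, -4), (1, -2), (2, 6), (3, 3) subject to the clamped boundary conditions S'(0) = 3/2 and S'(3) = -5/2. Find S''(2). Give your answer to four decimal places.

Let M_i = S''(x_i). Step sizes h_i = 1, 1, 1; slopes of the chords Δ_i = (y_(i+1) - y_i)/h_i = 2, 8, -3.
  1·M_0 + 4·M_1 + 1·M_2 = 6(Δ_1 - Δ_0) = 36
  1·M_1 + 4·M_2 + 1·M_3 = 6(Δ_2 - Δ_1) = -66
Clamped end conditions give two more equations: 2h_0·M_0 + h_0·M_1 = 6(Δ_0 - S'(0)) = 3 and h_2·M_2 + 2h_2·M_3 = 6(S'(3) - Δ_2) = 3.
Hence M_0 = -103/15, M_1 = 251/15, M_2 = -361/15, M_3 = 203/15.

-24.0667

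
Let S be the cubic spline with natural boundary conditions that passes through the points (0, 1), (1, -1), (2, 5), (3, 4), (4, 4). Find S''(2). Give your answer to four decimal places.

Let m_i = S''(x_i). Step sizes h_i = 1, 1, 1, 1; slopes of the chords Δ_i = (y_(i+1) - y_i)/h_i = -2, 6, -1, 0.
  1·m_0 + 4·m_1 + 1·m_2 = 6(Δ_1 - Δ_0) = 48
  1·m_1 + 4·m_2 + 1·m_3 = 6(Δ_2 - Δ_1) = -42
  1·m_2 + 4·m_3 + 1·m_4 = 6(Δ_3 - Δ_2) = 6
Natural end conditions: m_0 = m_4 = 0.
Hence m_0 = 0, m_1 = 447/28, m_2 = -111/7, m_3 = 153/28, m_4 = 0.

-15.8571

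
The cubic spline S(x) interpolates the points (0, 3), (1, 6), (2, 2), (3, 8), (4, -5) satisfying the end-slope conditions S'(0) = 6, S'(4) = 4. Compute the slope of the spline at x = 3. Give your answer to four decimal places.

-7.2857

With m_i denoting the second derivative at x_i, h_i = 1, 1, 1, 1, and Δ_i = (y_(i+1) − y_i)/h_i = 3, -4, 6, -13:
  1·m_0 + 4·m_1 + 1·m_2 = 6(Δ_1 - Δ_0) = -42
  1·m_1 + 4·m_2 + 1·m_3 = 6(Δ_2 - Δ_1) = 60
  1·m_2 + 4·m_3 + 1·m_4 = 6(Δ_3 - Δ_2) = -114
Clamped end conditions give two more equations: 2h_0·m_0 + h_0·m_1 = 6(Δ_0 - S'(0)) = -18 and h_3·m_3 + 2h_3·m_4 = 6(S'(4) - Δ_3) = 102.
Forward elimination and back-substitution give m_0 = 4/7, m_1 = -134/7, m_2 = 34, m_3 = -398/7, m_4 = 556/7.
On [3, 4], S'(x) = b_3 + 2c_3·(x - 3) + 3d_3·(x - 3)² with b_3 = Δ_3 - h_3(2m_3 + m_4)/6 = -51/7, c_3 = m_3/2 = -199/7, d_3 = (m_4 - m_3)/(6h_3) = 159/7. So S'(3) = -51/7.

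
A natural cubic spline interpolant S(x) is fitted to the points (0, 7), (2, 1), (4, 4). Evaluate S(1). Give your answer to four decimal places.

3.1563

With M_i denoting the second derivative at x_i, h_i = 2, 2, and Δ_i = (y_(i+1) − y_i)/h_i = -3, 3/2:
  2·M_0 + 8·M_1 + 2·M_2 = 6(Δ_1 - Δ_0) = 27
Natural end conditions: M_0 = M_2 = 0.
Solving the tridiagonal system: M_0 = 0, M_1 = 27/8, M_2 = 0.
On [0, 2], S(x) = 7 - 33/8·x + 0·x² + 9/32·x³.
With x = 1: S(1) = 101/32.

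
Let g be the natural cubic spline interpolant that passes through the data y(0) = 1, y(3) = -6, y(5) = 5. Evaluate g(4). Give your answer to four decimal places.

-1.6750

With σ_i denoting the second derivative at x_i, h_i = 3, 2, and Δ_i = (y_(i+1) − y_i)/h_i = -7/3, 11/2:
  3·σ_0 + 10·σ_1 + 2·σ_2 = 6(Δ_1 - Δ_0) = 47
Natural end conditions: σ_0 = σ_2 = 0.
Forward elimination and back-substitution give σ_0 = 0, σ_1 = 47/10, σ_2 = 0.
On [3, 5], g(x) = -6 + 71/30·(x - 3) + 47/20·(x - 3)² - 47/120·(x - 3)³.
With (x - 3) = 1: g(4) = -67/40.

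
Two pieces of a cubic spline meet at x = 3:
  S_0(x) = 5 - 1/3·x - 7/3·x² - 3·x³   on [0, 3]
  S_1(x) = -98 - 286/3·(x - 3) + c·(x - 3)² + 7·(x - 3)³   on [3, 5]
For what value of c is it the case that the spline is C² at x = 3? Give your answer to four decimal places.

S_0''(x) = -14/3 - 18·x, so S_0''(3) = -176/3. On the right, S_1''(3) = 2c, so c = -88/3.

-29.3333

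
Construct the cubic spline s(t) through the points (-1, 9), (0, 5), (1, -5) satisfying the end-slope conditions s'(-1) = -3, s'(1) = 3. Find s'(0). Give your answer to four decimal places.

With σ_i denoting the second derivative at x_i, h_i = 1, 1, and Δ_i = (y_(i+1) − y_i)/h_i = -4, -10:
  1·σ_0 + 4·σ_1 + 1·σ_2 = 6(Δ_1 - Δ_0) = -36
Clamped end conditions give two more equations: 2h_0·σ_0 + h_0·σ_1 = 6(Δ_0 - s'(-1)) = -6 and h_1·σ_1 + 2h_1·σ_2 = 6(s'(1) - Δ_1) = 78.
Solving the tridiagonal system: σ_0 = 9, σ_1 = -24, σ_2 = 51.
On [0, 1], s'(t) = b_1 + 2c_1·t + 3d_1·t² with b_1 = Δ_1 - h_1(2σ_1 + σ_2)/6 = -21/2, c_1 = σ_1/2 = -12, d_1 = (σ_2 - σ_1)/(6h_1) = 25/2. So s'(0) = -21/2.

-10.5000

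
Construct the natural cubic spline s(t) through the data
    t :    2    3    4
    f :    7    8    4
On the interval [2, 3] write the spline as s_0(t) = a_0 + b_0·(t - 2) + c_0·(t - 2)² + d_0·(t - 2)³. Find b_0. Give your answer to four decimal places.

2.2500

Let M_i = s''(x_i). Step sizes h_i = 1, 1; slopes of the chords Δ_i = (y_(i+1) - y_i)/h_i = 1, -4.
  1·M_0 + 4·M_1 + 1·M_2 = 6(Δ_1 - Δ_0) = -30
Natural end conditions: M_0 = M_2 = 0.
Forward elimination and back-substitution give M_0 = 0, M_1 = -15/2, M_2 = 0.
On [2, 3], with s_0(t) = a_0 + b_0·(t - 2) + c_0·(t - 2)² + d_0·(t - 2)³: c_0 = M_0/2 = 0, d_0 = (M_1 - M_0)/(6h_0) = -5/4, b_0 = Δ_0 - h_0(2M_0 + M_1)/6 = 9/4.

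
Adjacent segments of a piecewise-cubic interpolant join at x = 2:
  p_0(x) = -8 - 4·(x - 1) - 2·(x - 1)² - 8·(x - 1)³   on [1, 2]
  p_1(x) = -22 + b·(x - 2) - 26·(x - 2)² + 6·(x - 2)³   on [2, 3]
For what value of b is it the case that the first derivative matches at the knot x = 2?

p_0'(x) = -4 - 4·(x - 1) - 24·(x - 1)², so p_0'(2) = -32. On the right, p_1'(2) = b, so b = -32.

-32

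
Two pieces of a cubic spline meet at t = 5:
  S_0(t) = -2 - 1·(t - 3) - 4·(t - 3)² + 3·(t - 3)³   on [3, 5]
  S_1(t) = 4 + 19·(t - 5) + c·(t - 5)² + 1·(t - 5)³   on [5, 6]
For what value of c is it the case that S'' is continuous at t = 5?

14

S_0''(t) = -8 + 18·(t - 3), so S_0''(5) = 28. On the right, S_1''(5) = 2c, so c = 14.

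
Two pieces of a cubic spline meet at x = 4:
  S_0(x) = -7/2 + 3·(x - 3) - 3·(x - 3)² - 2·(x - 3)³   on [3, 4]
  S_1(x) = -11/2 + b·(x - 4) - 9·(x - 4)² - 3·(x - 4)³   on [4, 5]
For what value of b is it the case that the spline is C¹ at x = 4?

-9

S_0'(x) = 3 - 6·(x - 3) - 6·(x - 3)², so S_0'(4) = -9. On the right, S_1'(4) = b, so b = -9.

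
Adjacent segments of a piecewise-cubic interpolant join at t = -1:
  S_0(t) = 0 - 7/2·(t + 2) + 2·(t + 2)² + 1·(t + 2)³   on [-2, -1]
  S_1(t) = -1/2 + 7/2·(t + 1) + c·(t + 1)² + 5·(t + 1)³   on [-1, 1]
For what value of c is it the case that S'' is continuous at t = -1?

5

S_0''(t) = 4 + 6·(t + 2), so S_0''(-1) = 10. On the right, S_1''(-1) = 2c, so c = 5.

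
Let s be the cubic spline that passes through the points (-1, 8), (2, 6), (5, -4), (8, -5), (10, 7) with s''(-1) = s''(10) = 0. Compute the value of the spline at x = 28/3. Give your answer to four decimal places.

Put m_i = s'' at the i-th knot. Here h = (3, 3, 3, 2) and Δ = (-2/3, -10/3, -1/3, 6), so the interior equations h_(i-1)·m_(i-1) + 2(h_(i-1)+h_i)·m_i + h_i·m_(i+1) = 6(Δ_i − Δ_(i-1)) read
  3·m_0 + 12·m_1 + 3·m_2 = 6(Δ_1 - Δ_0) = -16
  3·m_1 + 12·m_2 + 3·m_3 = 6(Δ_2 - Δ_1) = 18
  3·m_2 + 10·m_3 + 2·m_4 = 6(Δ_3 - Δ_2) = 38
Natural end conditions: m_0 = m_4 = 0.
Forward elimination and back-substitution give m_0 = 0, m_1 = -329/207, m_2 = 212/207, m_3 = 241/69, m_4 = 0.
On [8, 10], s(x) = -5 + 760/207·(x - 8) + 241/138·(x - 8)² - 241/828·(x - 8)³.
With (x - 8) = 4/3: s(28/3) = 12911/5589.

2.3101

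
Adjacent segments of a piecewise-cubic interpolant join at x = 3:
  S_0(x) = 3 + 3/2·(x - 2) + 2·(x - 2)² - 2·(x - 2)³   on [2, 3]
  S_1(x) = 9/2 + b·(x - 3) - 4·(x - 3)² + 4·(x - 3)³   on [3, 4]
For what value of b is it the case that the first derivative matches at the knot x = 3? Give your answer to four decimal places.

S_0'(x) = 3/2 + 4·(x - 2) - 6·(x - 2)², so S_0'(3) = -1/2. On the right, S_1'(3) = b, so b = -1/2.

-0.5000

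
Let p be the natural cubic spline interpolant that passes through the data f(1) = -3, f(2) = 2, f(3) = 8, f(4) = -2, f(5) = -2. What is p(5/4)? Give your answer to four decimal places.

Put m_i = p'' at the i-th knot. Here h = (1, 1, 1, 1) and Δ = (5, 6, -10, 0), so the interior equations h_(i-1)·m_(i-1) + 2(h_(i-1)+h_i)·m_i + h_i·m_(i+1) = 6(Δ_i − Δ_(i-1)) read
  1·m_0 + 4·m_1 + 1·m_2 = 6(Δ_1 - Δ_0) = 6
  1·m_1 + 4·m_2 + 1·m_3 = 6(Δ_2 - Δ_1) = -96
  1·m_2 + 4·m_3 + 1·m_4 = 6(Δ_3 - Δ_2) = 60
Natural end conditions: m_0 = m_4 = 0.
Forward elimination and back-substitution give m_0 = 0, m_1 = 267/28, m_2 = -225/7, m_3 = 645/28, m_4 = 0.
On [1, 2], p(t) = -3 + 191/56·(t - 1) + 0·(t - 1)² + 89/56·(t - 1)³.
With (t - 1) = 1/4: p(5/4) = -7607/3584.

-2.1225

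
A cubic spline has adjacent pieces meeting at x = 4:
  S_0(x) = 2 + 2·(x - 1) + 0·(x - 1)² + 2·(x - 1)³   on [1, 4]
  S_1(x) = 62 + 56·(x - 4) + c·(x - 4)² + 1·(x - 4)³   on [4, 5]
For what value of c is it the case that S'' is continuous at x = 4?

18

S_0''(x) = 0 + 12·(x - 1), so S_0''(4) = 36. On the right, S_1''(4) = 2c, so c = 18.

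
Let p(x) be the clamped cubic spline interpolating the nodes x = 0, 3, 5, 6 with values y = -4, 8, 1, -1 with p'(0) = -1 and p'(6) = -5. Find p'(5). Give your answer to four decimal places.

With M_i denoting the second derivative at x_i, h_i = 3, 2, 1, and Δ_i = (y_(i+1) − y_i)/h_i = 4, -7/2, -2:
  3·M_0 + 10·M_1 + 2·M_2 = 6(Δ_1 - Δ_0) = -45
  2·M_1 + 6·M_2 + 1·M_3 = 6(Δ_2 - Δ_1) = 9
Clamped end conditions give two more equations: 2h_0·M_0 + h_0·M_1 = 6(Δ_0 - p'(0)) = 30 and h_2·M_2 + 2h_2·M_3 = 6(p'(6) - Δ_2) = -18.
Forward elimination and back-substitution give M_0 = 529/57, M_1 = -488/57, M_2 = 364/57, M_3 = -695/57.
On [5, 6], p'(x) = b_2 + 2c_2·(x - 5) + 3d_2·(x - 5)² with b_2 = Δ_2 - h_2(2M_2 + M_3)/6 = -239/114, c_2 = M_2/2 = 182/57, d_2 = (M_3 - M_2)/(6h_2) = -353/114. So p'(5) = -239/114.

-2.0965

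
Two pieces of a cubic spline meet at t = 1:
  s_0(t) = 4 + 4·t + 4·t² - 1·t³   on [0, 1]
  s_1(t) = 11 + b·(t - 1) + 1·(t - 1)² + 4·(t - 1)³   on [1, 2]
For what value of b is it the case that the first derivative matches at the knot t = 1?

s_0'(t) = 4 + 8·t - 3·t², so s_0'(1) = 9. On the right, s_1'(1) = b, so b = 9.

9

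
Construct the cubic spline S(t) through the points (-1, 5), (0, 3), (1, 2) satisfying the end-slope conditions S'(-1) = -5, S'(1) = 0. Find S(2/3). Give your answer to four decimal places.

With M_i denoting the second derivative at x_i, h_i = 1, 1, and Δ_i = (y_(i+1) − y_i)/h_i = -2, -1:
  1·M_0 + 4·M_1 + 1·M_2 = 6(Δ_1 - Δ_0) = 6
Clamped end conditions give two more equations: 2h_0·M_0 + h_0·M_1 = 6(Δ_0 - S'(-1)) = 18 and h_1·M_1 + 2h_1·M_2 = 6(S'(1) - Δ_1) = 6.
Hence M_0 = 10, M_1 = -2, M_2 = 4.
On [0, 1], S(t) = 3 - 1·t - 1·t² + 1·t³.
With t = 2/3: S(2/3) = 59/27.

2.1852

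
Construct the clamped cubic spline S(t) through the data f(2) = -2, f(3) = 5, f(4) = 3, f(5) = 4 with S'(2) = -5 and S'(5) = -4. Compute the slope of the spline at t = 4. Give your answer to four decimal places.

-1.0667

Write M_i for S''(x_i). With h_i = 1, 1, 1 and divided differences Δ_i = 7, -2, 1, the continuity of S' gives the tridiagonal system
  1·M_0 + 4·M_1 + 1·M_2 = 6(Δ_1 - Δ_0) = -54
  1·M_1 + 4·M_2 + 1·M_3 = 6(Δ_2 - Δ_1) = 18
Clamped end conditions give two more equations: 2h_0·M_0 + h_0·M_1 = 6(Δ_0 - S'(2)) = 72 and h_2·M_2 + 2h_2·M_3 = 6(S'(5) - Δ_2) = -30.
Forward elimination and back-substitution give M_0 = 772/15, M_1 = -464/15, M_2 = 274/15, M_3 = -362/15.
On [4, 5], S'(t) = b_2 + 2c_2·(t - 4) + 3d_2·(t - 4)² with b_2 = Δ_2 - h_2(2M_2 + M_3)/6 = -16/15, c_2 = M_2/2 = 137/15, d_2 = (M_3 - M_2)/(6h_2) = -106/15. So S'(4) = -16/15.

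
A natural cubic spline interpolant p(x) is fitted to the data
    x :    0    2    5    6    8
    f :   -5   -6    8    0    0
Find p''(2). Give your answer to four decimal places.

7.1370

Put σ_i = p'' at the i-th knot. Here h = (2, 3, 1, 2) and Δ = (-1/2, 14/3, -8, 0), so the interior equations h_(i-1)·σ_(i-1) + 2(h_(i-1)+h_i)·σ_i + h_i·σ_(i+1) = 6(Δ_i − Δ_(i-1)) read
  2·σ_0 + 10·σ_1 + 3·σ_2 = 6(Δ_1 - Δ_0) = 31
  3·σ_1 + 8·σ_2 + 1·σ_3 = 6(Δ_2 - Δ_1) = -76
  1·σ_2 + 6·σ_3 + 2·σ_4 = 6(Δ_3 - Δ_2) = 48
Natural end conditions: σ_0 = σ_4 = 0.
Solving the tridiagonal system: σ_0 = 0, σ_1 = 2969/416, σ_2 = -2799/208, σ_3 = 4261/416, σ_4 = 0.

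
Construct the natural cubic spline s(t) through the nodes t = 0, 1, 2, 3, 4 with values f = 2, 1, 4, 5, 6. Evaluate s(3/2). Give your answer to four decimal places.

2.3661

Write M_i for s''(x_i). With h_i = 1, 1, 1, 1 and divided differences Δ_i = -1, 3, 1, 1, the continuity of s' gives the tridiagonal system
  1·M_0 + 4·M_1 + 1·M_2 = 6(Δ_1 - Δ_0) = 24
  1·M_1 + 4·M_2 + 1·M_3 = 6(Δ_2 - Δ_1) = -12
  1·M_2 + 4·M_3 + 1·M_4 = 6(Δ_3 - Δ_2) = 0
Natural end conditions: M_0 = M_4 = 0.
Forward elimination and back-substitution give M_0 = 0, M_1 = 51/7, M_2 = -36/7, M_3 = 9/7, M_4 = 0.
On [1, 2], s(t) = 1 + 10/7·(t - 1) + 51/14·(t - 1)² - 29/14·(t - 1)³.
With (t - 1) = 1/2: s(3/2) = 265/112.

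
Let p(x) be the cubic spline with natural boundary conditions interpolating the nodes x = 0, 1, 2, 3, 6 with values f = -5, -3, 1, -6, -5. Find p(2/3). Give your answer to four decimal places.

Write σ_i for p''(x_i). With h_i = 1, 1, 1, 3 and divided differences Δ_i = 2, 4, -7, 1/3, the continuity of p' gives the tridiagonal system
  1·σ_0 + 4·σ_1 + 1·σ_2 = 6(Δ_1 - Δ_0) = 12
  1·σ_1 + 4·σ_2 + 1·σ_3 = 6(Δ_2 - Δ_1) = -66
  1·σ_2 + 8·σ_3 + 3·σ_4 = 6(Δ_3 - Δ_2) = 44
Natural end conditions: σ_0 = σ_4 = 0.
Solving: σ_0 = 0, σ_1 = 236/29, σ_2 = -596/29, σ_3 = 234/29, σ_4 = 0.
On [0, 1], p(x) = -5 + 56/87·x + 0·x² + 118/87·x³.
With x = 2/3: p(2/3) = -9793/2349.

-4.1690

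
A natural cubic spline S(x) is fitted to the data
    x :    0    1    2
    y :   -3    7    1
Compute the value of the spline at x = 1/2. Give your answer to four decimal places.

Let M_i = S''(x_i). Step sizes h_i = 1, 1; slopes of the chords Δ_i = (y_(i+1) - y_i)/h_i = 10, -6.
  1·M_0 + 4·M_1 + 1·M_2 = 6(Δ_1 - Δ_0) = -96
Natural end conditions: M_0 = M_2 = 0.
Solving the tridiagonal system: M_0 = 0, M_1 = -24, M_2 = 0.
On [0, 1], S(x) = -3 + 14·x + 0·x² - 4·x³.
With x = 1/2: S(1/2) = 7/2.

3.5000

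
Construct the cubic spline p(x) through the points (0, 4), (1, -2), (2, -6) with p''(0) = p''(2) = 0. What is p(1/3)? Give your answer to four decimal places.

1.8519

Write σ_i for p''(x_i). With h_i = 1, 1 and divided differences Δ_i = -6, -4, the continuity of p' gives the tridiagonal system
  1·σ_0 + 4·σ_1 + 1·σ_2 = 6(Δ_1 - Δ_0) = 12
Natural end conditions: σ_0 = σ_2 = 0.
Solving: σ_0 = 0, σ_1 = 3, σ_2 = 0.
On [0, 1], p(x) = 4 - 13/2·x + 0·x² + 1/2·x³.
With x = 1/3: p(1/3) = 50/27.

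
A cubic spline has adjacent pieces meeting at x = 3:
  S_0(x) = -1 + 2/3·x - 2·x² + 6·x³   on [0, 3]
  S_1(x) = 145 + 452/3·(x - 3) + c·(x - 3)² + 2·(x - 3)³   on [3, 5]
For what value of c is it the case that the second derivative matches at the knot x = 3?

52

S_0''(x) = -4 + 36·x, so S_0''(3) = 104. On the right, S_1''(3) = 2c, so c = 52.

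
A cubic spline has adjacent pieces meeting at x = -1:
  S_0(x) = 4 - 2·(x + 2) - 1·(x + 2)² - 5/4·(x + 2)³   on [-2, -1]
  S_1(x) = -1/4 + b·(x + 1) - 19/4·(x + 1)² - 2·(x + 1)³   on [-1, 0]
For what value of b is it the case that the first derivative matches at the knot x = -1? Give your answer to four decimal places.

S_0'(x) = -2 - 2·(x + 2) - 15/4·(x + 2)², so S_0'(-1) = -31/4. On the right, S_1'(-1) = b, so b = -31/4.

-7.7500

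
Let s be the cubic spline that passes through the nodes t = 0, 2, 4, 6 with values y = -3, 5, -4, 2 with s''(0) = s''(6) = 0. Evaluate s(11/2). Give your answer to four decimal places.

-0.7031

Let m_i = s''(x_i). Step sizes h_i = 2, 2, 2; slopes of the chords Δ_i = (y_(i+1) - y_i)/h_i = 4, -9/2, 3.
  2·m_0 + 8·m_1 + 2·m_2 = 6(Δ_1 - Δ_0) = -51
  2·m_1 + 8·m_2 + 2·m_3 = 6(Δ_2 - Δ_1) = 45
Natural end conditions: m_0 = m_3 = 0.
Hence m_0 = 0, m_1 = -83/10, m_2 = 77/10, m_3 = 0.
On [4, 6], s(t) = -4 - 32/15·(t - 4) + 77/20·(t - 4)² - 77/120·(t - 4)³.
With (t - 4) = 3/2: s(11/2) = -45/64.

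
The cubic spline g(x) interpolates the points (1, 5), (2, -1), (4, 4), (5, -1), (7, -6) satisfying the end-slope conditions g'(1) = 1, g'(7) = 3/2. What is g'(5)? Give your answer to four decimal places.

-6.2151

Put m_i = g'' at the i-th knot. Here h = (1, 2, 1, 2) and Δ = (-6, 5/2, -5, -5/2), so the interior equations h_(i-1)·m_(i-1) + 2(h_(i-1)+h_i)·m_i + h_i·m_(i+1) = 6(Δ_i − Δ_(i-1)) read
  1·m_0 + 6·m_1 + 2·m_2 = 6(Δ_1 - Δ_0) = 51
  2·m_1 + 6·m_2 + 1·m_3 = 6(Δ_2 - Δ_1) = -45
  1·m_2 + 6·m_3 + 2·m_4 = 6(Δ_3 - Δ_2) = 15
Clamped end conditions give two more equations: 2h_0·m_0 + h_0·m_1 = 6(Δ_0 - g'(1)) = -42 and h_3·m_3 + 2h_3·m_4 = 6(g'(7) - Δ_3) = 24.
Forward elimination and back-substitution give m_0 = -2801/93, m_1 = 1696/93, m_2 = -1316/93, m_3 = 319/93, m_4 = 797/186.
On [5, 7], g'(x) = b_3 + 2c_3·(x - 5) + 3d_3·(x - 5)² with b_3 = Δ_3 - h_3(2m_3 + m_4)/6 = -578/93, c_3 = m_3/2 = 319/186, d_3 = (m_4 - m_3)/(6h_3) = 53/744. So g'(5) = -578/93.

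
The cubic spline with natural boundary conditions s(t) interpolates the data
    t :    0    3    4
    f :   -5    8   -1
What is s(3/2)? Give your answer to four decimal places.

7.1250

Let σ_i = s''(x_i). Step sizes h_i = 3, 1; slopes of the chords Δ_i = (y_(i+1) - y_i)/h_i = 13/3, -9.
  3·σ_0 + 8·σ_1 + 1·σ_2 = 6(Δ_1 - Δ_0) = -80
Natural end conditions: σ_0 = σ_2 = 0.
Solving: σ_0 = 0, σ_1 = -10, σ_2 = 0.
On [0, 3], s(t) = -5 + 28/3·t + 0·t² - 5/9·t³.
With t = 3/2: s(3/2) = 57/8.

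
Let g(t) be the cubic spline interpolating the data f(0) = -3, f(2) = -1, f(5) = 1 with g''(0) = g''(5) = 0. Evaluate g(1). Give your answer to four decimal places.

-1.9500

With σ_i denoting the second derivative at x_i, h_i = 2, 3, and Δ_i = (y_(i+1) − y_i)/h_i = 1, 2/3:
  2·σ_0 + 10·σ_1 + 3·σ_2 = 6(Δ_1 - Δ_0) = -2
Natural end conditions: σ_0 = σ_2 = 0.
Solving the tridiagonal system: σ_0 = 0, σ_1 = -1/5, σ_2 = 0.
On [0, 2], g(t) = -3 + 16/15·t + 0·t² - 1/60·t³.
With t = 1: g(1) = -39/20.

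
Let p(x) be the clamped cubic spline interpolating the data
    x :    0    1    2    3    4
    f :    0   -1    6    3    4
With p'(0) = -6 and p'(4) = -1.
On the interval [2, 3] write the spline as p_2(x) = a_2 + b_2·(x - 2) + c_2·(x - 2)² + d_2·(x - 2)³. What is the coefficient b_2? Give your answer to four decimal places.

Let m_i = p''(x_i). Step sizes h_i = 1, 1, 1, 1; slopes of the chords Δ_i = (y_(i+1) - y_i)/h_i = -1, 7, -3, 1.
  1·m_0 + 4·m_1 + 1·m_2 = 6(Δ_1 - Δ_0) = 48
  1·m_1 + 4·m_2 + 1·m_3 = 6(Δ_2 - Δ_1) = -60
  1·m_2 + 4·m_3 + 1·m_4 = 6(Δ_3 - Δ_2) = 24
Clamped end conditions give two more equations: 2h_0·m_0 + h_0·m_1 = 6(Δ_0 - p'(0)) = 30 and h_3·m_3 + 2h_3·m_4 = 6(p'(4) - Δ_3) = -12.
Hence m_0 = 197/28, m_1 = 223/14, m_2 = -91/4, m_3 = 211/14, m_4 = -379/28.
On [2, 3], with p_2(x) = a_2 + b_2·(x - 2) + c_2·(x - 2)² + d_2·(x - 2)³: c_2 = m_2/2 = -91/8, d_2 = (m_3 - m_2)/(6h_2) = 353/56, b_2 = Δ_2 - h_2(2m_2 + m_3)/6 = 29/14.

2.0714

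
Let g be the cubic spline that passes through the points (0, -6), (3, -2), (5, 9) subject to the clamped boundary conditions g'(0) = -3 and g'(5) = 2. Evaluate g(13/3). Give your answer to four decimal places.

6.4074

Write σ_i for g''(x_i). With h_i = 3, 2 and divided differences Δ_i = 4/3, 11/2, the continuity of g' gives the tridiagonal system
  3·σ_0 + 10·σ_1 + 2·σ_2 = 6(Δ_1 - Δ_0) = 25
Clamped end conditions give two more equations: 2h_0·σ_0 + h_0·σ_1 = 6(Δ_0 - g'(0)) = 26 and h_1·σ_1 + 2h_1·σ_2 = 6(g'(5) - Δ_1) = -21.
Forward elimination and back-substitution give σ_0 = 17/6, σ_1 = 3, σ_2 = -27/4.
On [3, 5], g(x) = -2 + 23/4·(x - 3) + 3/2·(x - 3)² - 13/16·(x - 3)³.
With (x - 3) = 4/3: g(13/3) = 173/27.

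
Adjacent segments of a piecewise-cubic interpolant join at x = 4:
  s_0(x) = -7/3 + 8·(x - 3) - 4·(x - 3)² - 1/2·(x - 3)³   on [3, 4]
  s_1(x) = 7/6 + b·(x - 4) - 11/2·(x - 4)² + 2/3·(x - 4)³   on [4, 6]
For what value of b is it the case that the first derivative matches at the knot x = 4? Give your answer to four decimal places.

s_0'(x) = 8 - 8·(x - 3) - 3/2·(x - 3)², so s_0'(4) = -3/2. On the right, s_1'(4) = b, so b = -3/2.

-1.5000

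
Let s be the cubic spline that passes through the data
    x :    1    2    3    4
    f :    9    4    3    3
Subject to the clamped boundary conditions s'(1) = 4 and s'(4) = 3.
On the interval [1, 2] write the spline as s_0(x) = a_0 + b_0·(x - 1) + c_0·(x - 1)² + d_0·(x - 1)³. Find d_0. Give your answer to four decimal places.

With M_i denoting the second derivative at x_i, h_i = 1, 1, 1, and Δ_i = (y_(i+1) − y_i)/h_i = -5, -1, 0:
  1·M_0 + 4·M_1 + 1·M_2 = 6(Δ_1 - Δ_0) = 24
  1·M_1 + 4·M_2 + 1·M_3 = 6(Δ_2 - Δ_1) = 6
Clamped end conditions give two more equations: 2h_0·M_0 + h_0·M_1 = 6(Δ_0 - s'(1)) = -54 and h_2·M_2 + 2h_2·M_3 = 6(s'(4) - Δ_2) = 18.
Solving: M_0 = -526/15, M_1 = 242/15, M_2 = -82/15, M_3 = 176/15.
On [1, 2], with s_0(x) = a_0 + b_0·(x - 1) + c_0·(x - 1)² + d_0·(x - 1)³: c_0 = M_0/2 = -263/15, d_0 = (M_1 - M_0)/(6h_0) = 128/15, b_0 = Δ_0 - h_0(2M_0 + M_1)/6 = 4.

8.5333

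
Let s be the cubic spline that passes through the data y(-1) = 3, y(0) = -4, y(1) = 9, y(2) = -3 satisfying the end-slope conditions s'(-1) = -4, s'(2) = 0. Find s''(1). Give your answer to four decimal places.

Write m_i for s''(x_i). With h_i = 1, 1, 1 and divided differences Δ_i = -7, 13, -12, the continuity of s' gives the tridiagonal system
  1·m_0 + 4·m_1 + 1·m_2 = 6(Δ_1 - Δ_0) = 120
  1·m_1 + 4·m_2 + 1·m_3 = 6(Δ_2 - Δ_1) = -150
Clamped end conditions give two more equations: 2h_0·m_0 + h_0·m_1 = 6(Δ_0 - s'(-1)) = -18 and h_2·m_2 + 2h_2·m_3 = 6(s'(2) - Δ_2) = 72.
Hence m_0 = -112/3, m_1 = 170/3, m_2 = -208/3, m_3 = 212/3.

-69.3333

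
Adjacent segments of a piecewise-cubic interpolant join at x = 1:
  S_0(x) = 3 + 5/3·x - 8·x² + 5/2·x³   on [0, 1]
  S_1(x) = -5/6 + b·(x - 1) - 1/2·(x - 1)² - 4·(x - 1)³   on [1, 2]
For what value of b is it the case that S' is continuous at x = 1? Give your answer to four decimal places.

-6.8333

S_0'(x) = 5/3 - 16·x + 15/2·x², so S_0'(1) = -41/6. On the right, S_1'(1) = b, so b = -41/6.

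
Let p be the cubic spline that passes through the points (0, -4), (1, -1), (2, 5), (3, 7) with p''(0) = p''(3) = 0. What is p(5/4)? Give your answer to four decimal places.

Let m_i = p''(x_i). Step sizes h_i = 1, 1, 1; slopes of the chords Δ_i = (y_(i+1) - y_i)/h_i = 3, 6, 2.
  1·m_0 + 4·m_1 + 1·m_2 = 6(Δ_1 - Δ_0) = 18
  1·m_1 + 4·m_2 + 1·m_3 = 6(Δ_2 - Δ_1) = -24
Natural end conditions: m_0 = m_3 = 0.
Forward elimination and back-substitution give m_0 = 0, m_1 = 32/5, m_2 = -38/5, m_3 = 0.
On [1, 2], p(t) = -1 + 77/15·(t - 1) + 16/5·(t - 1)² - 7/3·(t - 1)³.
With (t - 1) = 1/4: p(5/4) = 143/320.

0.4469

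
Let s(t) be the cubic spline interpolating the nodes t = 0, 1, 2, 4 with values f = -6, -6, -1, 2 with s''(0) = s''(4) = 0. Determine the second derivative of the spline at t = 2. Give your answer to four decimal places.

-4.9565

Let M_i = s''(x_i). Step sizes h_i = 1, 1, 2; slopes of the chords Δ_i = (y_(i+1) - y_i)/h_i = 0, 5, 3/2.
  1·M_0 + 4·M_1 + 1·M_2 = 6(Δ_1 - Δ_0) = 30
  1·M_1 + 6·M_2 + 2·M_3 = 6(Δ_2 - Δ_1) = -21
Natural end conditions: M_0 = M_3 = 0.
Hence M_0 = 0, M_1 = 201/23, M_2 = -114/23, M_3 = 0.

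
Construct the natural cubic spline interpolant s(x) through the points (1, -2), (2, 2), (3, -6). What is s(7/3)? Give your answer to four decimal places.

0.4444

Write M_i for s''(x_i). With h_i = 1, 1 and divided differences Δ_i = 4, -8, the continuity of s' gives the tridiagonal system
  1·M_0 + 4·M_1 + 1·M_2 = 6(Δ_1 - Δ_0) = -72
Natural end conditions: M_0 = M_2 = 0.
Solving the tridiagonal system: M_0 = 0, M_1 = -18, M_2 = 0.
On [2, 3], s(x) = 2 - 2·(x - 2) - 9·(x - 2)² + 3·(x - 2)³.
With (x - 2) = 1/3: s(7/3) = 4/9.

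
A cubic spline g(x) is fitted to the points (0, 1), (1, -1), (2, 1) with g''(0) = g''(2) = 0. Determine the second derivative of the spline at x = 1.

6

Put M_i = g'' at the i-th knot. Here h = (1, 1) and Δ = (-2, 2), so the interior equations h_(i-1)·M_(i-1) + 2(h_(i-1)+h_i)·M_i + h_i·M_(i+1) = 6(Δ_i − Δ_(i-1)) read
  1·M_0 + 4·M_1 + 1·M_2 = 6(Δ_1 - Δ_0) = 24
Natural end conditions: M_0 = M_2 = 0.
Forward elimination and back-substitution give M_0 = 0, M_1 = 6, M_2 = 0.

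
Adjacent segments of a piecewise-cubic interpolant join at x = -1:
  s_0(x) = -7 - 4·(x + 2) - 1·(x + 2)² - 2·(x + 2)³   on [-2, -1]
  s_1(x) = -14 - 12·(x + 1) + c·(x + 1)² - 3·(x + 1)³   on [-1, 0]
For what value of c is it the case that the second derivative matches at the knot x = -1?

-7

s_0''(x) = -2 - 12·(x + 2), so s_0''(-1) = -14. On the right, s_1''(-1) = 2c, so c = -7.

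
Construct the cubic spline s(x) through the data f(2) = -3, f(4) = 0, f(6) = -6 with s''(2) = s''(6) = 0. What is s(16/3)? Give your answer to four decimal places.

-3.3333

Let M_i = s''(x_i). Step sizes h_i = 2, 2; slopes of the chords Δ_i = (y_(i+1) - y_i)/h_i = 3/2, -3.
  2·M_0 + 8·M_1 + 2·M_2 = 6(Δ_1 - Δ_0) = -27
Natural end conditions: M_0 = M_2 = 0.
Solving the tridiagonal system: M_0 = 0, M_1 = -27/8, M_2 = 0.
On [4, 6], s(x) = 0 - 3/4·(x - 4) - 27/16·(x - 4)² + 9/32·(x - 4)³.
With (x - 4) = 4/3: s(16/3) = -10/3.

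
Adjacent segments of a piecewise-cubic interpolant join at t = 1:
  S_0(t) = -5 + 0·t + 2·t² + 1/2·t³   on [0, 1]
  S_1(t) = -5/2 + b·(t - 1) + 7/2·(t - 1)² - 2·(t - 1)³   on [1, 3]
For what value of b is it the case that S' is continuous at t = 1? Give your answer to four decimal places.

5.5000

S_0'(t) = 0 + 4·t + 3/2·t², so S_0'(1) = 11/2. On the right, S_1'(1) = b, so b = 11/2.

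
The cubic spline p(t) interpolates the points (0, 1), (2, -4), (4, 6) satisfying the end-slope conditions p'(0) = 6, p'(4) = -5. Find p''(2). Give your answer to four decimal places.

16.7500

Put m_i = p'' at the i-th knot. Here h = (2, 2) and Δ = (-5/2, 5), so the interior equations h_(i-1)·m_(i-1) + 2(h_(i-1)+h_i)·m_i + h_i·m_(i+1) = 6(Δ_i − Δ_(i-1)) read
  2·m_0 + 8·m_1 + 2·m_2 = 6(Δ_1 - Δ_0) = 45
Clamped end conditions give two more equations: 2h_0·m_0 + h_0·m_1 = 6(Δ_0 - p'(0)) = -51 and h_1·m_1 + 2h_1·m_2 = 6(p'(4) - Δ_1) = -60.
Hence m_0 = -169/8, m_1 = 67/4, m_2 = -187/8.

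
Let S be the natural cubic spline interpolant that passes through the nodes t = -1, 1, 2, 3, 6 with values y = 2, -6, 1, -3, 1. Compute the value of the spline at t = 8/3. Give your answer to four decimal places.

-1.0035

Write M_i for S''(x_i). With h_i = 2, 1, 1, 3 and divided differences Δ_i = -4, 7, -4, 4/3, the continuity of S' gives the tridiagonal system
  2·M_0 + 6·M_1 + 1·M_2 = 6(Δ_1 - Δ_0) = 66
  1·M_1 + 4·M_2 + 1·M_3 = 6(Δ_2 - Δ_1) = -66
  1·M_2 + 8·M_3 + 3·M_4 = 6(Δ_3 - Δ_2) = 32
Natural end conditions: M_0 = M_4 = 0.
Solving: M_0 = 0, M_1 = 1303/89, M_2 = -1944/89, M_3 = 599/89, M_4 = 0.
On [2, 3], S(t) = 1 + 1153/534·(t - 2) - 972/89·(t - 2)² + 2543/534·(t - 2)³.
With (t - 2) = 2/3: S(8/3) = -7234/7209.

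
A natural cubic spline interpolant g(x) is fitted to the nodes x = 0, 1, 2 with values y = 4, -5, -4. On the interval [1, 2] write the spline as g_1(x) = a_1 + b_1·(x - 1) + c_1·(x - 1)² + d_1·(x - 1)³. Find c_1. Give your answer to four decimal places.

7.5000

Write σ_i for g''(x_i). With h_i = 1, 1 and divided differences Δ_i = -9, 1, the continuity of g' gives the tridiagonal system
  1·σ_0 + 4·σ_1 + 1·σ_2 = 6(Δ_1 - Δ_0) = 60
Natural end conditions: σ_0 = σ_2 = 0.
Forward elimination and back-substitution give σ_0 = 0, σ_1 = 15, σ_2 = 0.
On [1, 2], with g_1(x) = a_1 + b_1·(x - 1) + c_1·(x - 1)² + d_1·(x - 1)³: c_1 = σ_1/2 = 15/2, d_1 = (σ_2 - σ_1)/(6h_1) = -5/2, b_1 = Δ_1 - h_1(2σ_1 + σ_2)/6 = -4.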